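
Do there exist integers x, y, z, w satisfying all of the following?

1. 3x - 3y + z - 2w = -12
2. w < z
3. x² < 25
Yes

Take x = 0, y = 4, z = 2, w = 1. Substituting into each constraint:
  (1) 3(0) - 3(4) + 2 - 2(1) = -12 ✓
  (2) 1 < 2 ✓
  (3) x² = (0)² = 0, and 0 < 25 ✓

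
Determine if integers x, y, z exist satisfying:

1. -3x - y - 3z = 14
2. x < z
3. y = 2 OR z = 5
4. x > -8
Yes

Take x = 4, y = -41, z = 5. Substituting into each constraint:
  (1) -3(4) + 41 - 3(5) = 14 ✓
  (2) 4 < 5 ✓
  (3) z = 5, target 5 ✓ (second branch holds)
  (4) 4 > -8 ✓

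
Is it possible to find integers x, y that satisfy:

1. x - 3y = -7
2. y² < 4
Yes

Take x = -7, y = 0. Substituting into each constraint:
  (1) (-7) - 3(0) = -7 ✓
  (2) y² = (0)² = 0, and 0 < 4 ✓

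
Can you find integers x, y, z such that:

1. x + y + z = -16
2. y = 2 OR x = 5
Yes

Take x = -18, y = 2, z = 0. Substituting into each constraint:
  (1) (-18) + 2 + 0 = -16 ✓
  (2) y = 2, target 2 ✓ (first branch holds)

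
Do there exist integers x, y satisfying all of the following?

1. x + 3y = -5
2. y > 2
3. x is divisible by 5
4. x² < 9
No

A contradictory subset is {x + 3y = -5, y > 2, x² < 9}. No integer assignment can satisfy these jointly:

  - x + 3y = -5: is a linear equation tying the variables together
  - y > 2: bounds one variable relative to a constant
  - x² < 9: restricts x to |x| ≤ 2

Range argument: with x ∈ [-2, 2], y ∈ [3, ∞], the left side of the equation is at least 7, but the right side is -5 < 7. No integer solution exists.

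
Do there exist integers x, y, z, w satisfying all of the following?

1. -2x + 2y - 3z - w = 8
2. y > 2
Yes

Take x = 0, y = 4, z = 0, w = 0. Substituting into each constraint:
  (1) -2(0) + 2(4) - 3(0) + 0 = 8 ✓
  (2) 4 > 2 ✓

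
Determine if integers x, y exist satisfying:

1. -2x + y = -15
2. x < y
Yes

Take x = 16, y = 17. Substituting into each constraint:
  (1) -2(16) + 17 = -15 ✓
  (2) 16 < 17 ✓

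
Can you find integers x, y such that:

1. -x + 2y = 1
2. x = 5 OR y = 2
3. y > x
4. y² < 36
No

A contradictory subset is {-x + 2y = 1, x = 5 OR y = 2, y > x}. No integer assignment can satisfy these jointly:

  - -x + 2y = 1: is a linear equation tying the variables together
  - x = 5 OR y = 2: forces a choice: either x = 5 or y = 2
  - y > x: bounds one variable relative to another variable

Split on the disjunction (x = 5 OR y = 2):
  • If x = 5: the equation forces y = 3, giving (x, y) = (5, 3), which violates y > x.
  • If y = 2: the equation forces x = 3, giving (y, x) = (2, 3), which violates y > x.
Both branches are infeasible, so the system has no integer solution.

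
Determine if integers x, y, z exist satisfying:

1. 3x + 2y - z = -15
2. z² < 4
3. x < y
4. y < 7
Yes

Take x = -5, y = 0, z = 0. Substituting into each constraint:
  (1) 3(-5) + 2(0) + 0 = -15 ✓
  (2) z² = (0)² = 0, and 0 < 4 ✓
  (3) -5 < 0 ✓
  (4) 0 < 7 ✓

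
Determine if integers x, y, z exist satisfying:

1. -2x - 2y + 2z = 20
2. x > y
Yes

Take x = 0, y = -1, z = 9. Substituting into each constraint:
  (1) -2(0) - 2(-1) + 2(9) = 20 ✓
  (2) 0 > -1 ✓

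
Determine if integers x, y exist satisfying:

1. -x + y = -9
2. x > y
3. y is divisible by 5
Yes

Take x = 9, y = 0. Substituting into each constraint:
  (1) (-9) + 0 = -9 ✓
  (2) 9 > 0 ✓
  (3) 0 = 5 × 0, remainder 0 ✓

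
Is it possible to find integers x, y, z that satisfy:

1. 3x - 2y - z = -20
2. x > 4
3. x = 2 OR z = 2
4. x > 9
Yes

Take x = 10, y = 24, z = 2. Substituting into each constraint:
  (1) 3(10) - 2(24) + (-2) = -20 ✓
  (2) 10 > 4 ✓
  (3) z = 2, target 2 ✓ (second branch holds)
  (4) 10 > 9 ✓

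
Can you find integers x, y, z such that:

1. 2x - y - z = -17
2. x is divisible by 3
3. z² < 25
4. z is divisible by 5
Yes

Take x = 0, y = 17, z = 0. Substituting into each constraint:
  (1) 2(0) + (-17) + 0 = -17 ✓
  (2) 0 = 3 × 0, remainder 0 ✓
  (3) z² = (0)² = 0, and 0 < 25 ✓
  (4) 0 = 5 × 0, remainder 0 ✓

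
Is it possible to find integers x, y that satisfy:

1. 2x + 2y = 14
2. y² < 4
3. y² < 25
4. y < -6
No

A contradictory subset is {y² < 4, y < -6}. No integer assignment can satisfy these jointly:

  - y² < 4: restricts y to |y| ≤ 1
  - y < -6: bounds one variable relative to a constant

Direct contradiction: the bounds on y require y ≥ -1 and y ≤ -7 simultaneously, which is empty.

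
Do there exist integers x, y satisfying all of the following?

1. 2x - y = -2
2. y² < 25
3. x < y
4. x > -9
Yes

Take x = -1, y = 0. Substituting into each constraint:
  (1) 2(-1) + 0 = -2 ✓
  (2) y² = (0)² = 0, and 0 < 25 ✓
  (3) -1 < 0 ✓
  (4) -1 > -9 ✓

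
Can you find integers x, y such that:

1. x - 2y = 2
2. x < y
Yes

Take x = -4, y = -3. Substituting into each constraint:
  (1) (-4) - 2(-3) = 2 ✓
  (2) -4 < -3 ✓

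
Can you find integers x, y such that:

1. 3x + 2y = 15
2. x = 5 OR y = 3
Yes

Take x = 3, y = 3. Substituting into each constraint:
  (1) 3(3) + 2(3) = 15 ✓
  (2) y = 3, target 3 ✓ (second branch holds)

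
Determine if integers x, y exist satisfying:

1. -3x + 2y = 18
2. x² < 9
Yes

Take x = 0, y = 9. Substituting into each constraint:
  (1) -3(0) + 2(9) = 18 ✓
  (2) x² = (0)² = 0, and 0 < 9 ✓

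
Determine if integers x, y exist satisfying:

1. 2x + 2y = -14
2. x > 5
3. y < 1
Yes

Take x = 6, y = -13. Substituting into each constraint:
  (1) 2(6) + 2(-13) = -14 ✓
  (2) 6 > 5 ✓
  (3) -13 < 1 ✓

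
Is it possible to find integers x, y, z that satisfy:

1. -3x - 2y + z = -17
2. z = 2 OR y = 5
Yes

Take x = 0, y = 5, z = -7. Substituting into each constraint:
  (1) -3(0) - 2(5) + (-7) = -17 ✓
  (2) y = 5, target 5 ✓ (second branch holds)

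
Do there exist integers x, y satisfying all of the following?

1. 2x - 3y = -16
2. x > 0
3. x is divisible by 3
No

A contradictory subset is {2x - 3y = -16, x is divisible by 3}. No integer assignment can satisfy these jointly:

  - 2x - 3y = -16: is a linear equation tying the variables together
  - x is divisible by 3: restricts x to multiples of 3

Modular obstruction: writing x = 3x', every remaining term of the linear equation is divisible by 3, so the left side is ≡ 0 (mod 3); but the right side -16 ≡ 2 (mod 3). No integers can satisfy it.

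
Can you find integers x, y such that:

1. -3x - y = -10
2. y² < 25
Yes

Take x = 4, y = -2. Substituting into each constraint:
  (1) -3(4) + 2 = -10 ✓
  (2) y² = (-2)² = 4, and 4 < 25 ✓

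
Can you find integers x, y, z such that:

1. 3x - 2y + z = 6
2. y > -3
Yes

Take x = 2, y = 0, z = 0. Substituting into each constraint:
  (1) 3(2) - 2(0) + 0 = 6 ✓
  (2) 0 > -3 ✓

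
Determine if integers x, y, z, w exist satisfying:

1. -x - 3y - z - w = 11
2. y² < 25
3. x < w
Yes

Take x = 0, y = 0, z = -12, w = 1. Substituting into each constraint:
  (1) 0 - 3(0) + 12 + (-1) = 11 ✓
  (2) y² = (0)² = 0, and 0 < 25 ✓
  (3) 0 < 1 ✓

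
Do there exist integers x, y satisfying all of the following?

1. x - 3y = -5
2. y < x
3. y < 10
Yes

Take x = 4, y = 3. Substituting into each constraint:
  (1) 4 - 3(3) = -5 ✓
  (2) 3 < 4 ✓
  (3) 3 < 10 ✓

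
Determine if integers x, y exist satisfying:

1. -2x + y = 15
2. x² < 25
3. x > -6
Yes

Take x = 0, y = 15. Substituting into each constraint:
  (1) -2(0) + 15 = 15 ✓
  (2) x² = (0)² = 0, and 0 < 25 ✓
  (3) 0 > -6 ✓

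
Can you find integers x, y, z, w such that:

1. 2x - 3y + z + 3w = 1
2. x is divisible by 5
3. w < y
Yes

Take x = 0, y = 1, z = 4, w = 0. Substituting into each constraint:
  (1) 2(0) - 3(1) + 4 + 3(0) = 1 ✓
  (2) 0 = 5 × 0, remainder 0 ✓
  (3) 0 < 1 ✓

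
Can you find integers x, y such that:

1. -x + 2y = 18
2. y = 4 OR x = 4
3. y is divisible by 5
No

The full constraint system is jointly infeasible over the integers. Each constraint and what it forces:

  - -x + 2y = 18: is a linear equation tying the variables together
  - y = 4 OR x = 4: forces a choice: either y = 4 or x = 4
  - y is divisible by 5: restricts y to multiples of 5

Split on the disjunction (y = 4 OR x = 4):
  • If y = 4: this contradicts the divisibility constraint — 4 is not a multiple of 5.
  • If x = 4: with x = 4, writing y = 5y', every remaining term of the linear equation is divisible by 10, so the left side is ≡ 0 (mod 10); but the right side 22 ≡ 2 (mod 10). No integers can satisfy it.
Both branches are infeasible, so the system has no integer solution.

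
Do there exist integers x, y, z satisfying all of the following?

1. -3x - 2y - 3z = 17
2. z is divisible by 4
Yes

Take x = 1, y = -10, z = 0. Substituting into each constraint:
  (1) -3(1) - 2(-10) - 3(0) = 17 ✓
  (2) 0 = 4 × 0, remainder 0 ✓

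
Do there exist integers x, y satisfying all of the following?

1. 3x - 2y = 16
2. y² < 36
Yes

Take x = 4, y = -2. Substituting into each constraint:
  (1) 3(4) - 2(-2) = 16 ✓
  (2) y² = (-2)² = 4, and 4 < 36 ✓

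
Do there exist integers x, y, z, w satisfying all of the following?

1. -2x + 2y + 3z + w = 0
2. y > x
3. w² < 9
Yes

Take x = 0, y = 3, z = -2, w = 0. Substituting into each constraint:
  (1) -2(0) + 2(3) + 3(-2) + 0 = 0 ✓
  (2) 3 > 0 ✓
  (3) w² = (0)² = 0, and 0 < 9 ✓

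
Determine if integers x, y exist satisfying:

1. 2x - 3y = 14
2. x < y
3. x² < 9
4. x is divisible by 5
No

A contradictory subset is {2x - 3y = 14, x < y, x² < 9}. No integer assignment can satisfy these jointly:

  - 2x - 3y = 14: is a linear equation tying the variables together
  - x < y: bounds one variable relative to another variable
  - x² < 9: restricts x to |x| ≤ 2

Propagating the comparison: y > x and x ≥ -2 give y ≥ -1. Range argument: with x ∈ [-2, 2], y ∈ [-1, ∞], the left side of the equation is at most 7, but the right side is 14 > 7. No integer solution exists.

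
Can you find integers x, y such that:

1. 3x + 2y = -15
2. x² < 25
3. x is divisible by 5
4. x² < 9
No

A contradictory subset is {3x + 2y = -15, x is divisible by 5, x² < 9}. No integer assignment can satisfy these jointly:

  - 3x + 2y = -15: is a linear equation tying the variables together
  - x is divisible by 5: restricts x to multiples of 5
  - x² < 9: restricts x to |x| ≤ 2

The bounds confine x to {0} with 5 | x. For each value, substitute into the equation:
  • x = 0: the equation gives 2y = -15, so y would not be an integer.
Every case fails, so no integer solution exists.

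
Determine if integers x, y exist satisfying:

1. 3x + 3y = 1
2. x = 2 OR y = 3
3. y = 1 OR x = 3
No

Even the single constraint (3x + 3y = 1) is infeasible over the integers.

  - 3x + 3y = 1: every term on the left is divisible by 3, so the LHS ≡ 0 (mod 3), but the RHS 1 is not — no integer solution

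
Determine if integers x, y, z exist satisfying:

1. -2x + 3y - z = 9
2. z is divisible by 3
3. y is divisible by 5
Yes

Take x = 3, y = 5, z = 0. Substituting into each constraint:
  (1) -2(3) + 3(5) + 0 = 9 ✓
  (2) 0 = 3 × 0, remainder 0 ✓
  (3) 5 = 5 × 1, remainder 0 ✓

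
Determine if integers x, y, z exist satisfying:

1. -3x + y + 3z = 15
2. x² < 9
Yes

Take x = 0, y = 15, z = 0. Substituting into each constraint:
  (1) -3(0) + 15 + 3(0) = 15 ✓
  (2) x² = (0)² = 0, and 0 < 9 ✓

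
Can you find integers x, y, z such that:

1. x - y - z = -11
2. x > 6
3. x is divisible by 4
Yes

Take x = 8, y = 19, z = 0. Substituting into each constraint:
  (1) 8 + (-19) + 0 = -11 ✓
  (2) 8 > 6 ✓
  (3) 8 = 4 × 2, remainder 0 ✓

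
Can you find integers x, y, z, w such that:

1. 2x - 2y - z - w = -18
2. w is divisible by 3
Yes

Take x = -9, y = 0, z = 0, w = 0. Substituting into each constraint:
  (1) 2(-9) - 2(0) + 0 + 0 = -18 ✓
  (2) 0 = 3 × 0, remainder 0 ✓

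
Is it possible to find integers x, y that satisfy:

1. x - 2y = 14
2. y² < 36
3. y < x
Yes

Take x = 14, y = 0. Substituting into each constraint:
  (1) 14 - 2(0) = 14 ✓
  (2) y² = (0)² = 0, and 0 < 36 ✓
  (3) 0 < 14 ✓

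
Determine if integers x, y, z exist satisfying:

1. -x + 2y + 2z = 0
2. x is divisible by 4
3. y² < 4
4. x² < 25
Yes

Take x = 0, y = 0, z = 0. Substituting into each constraint:
  (1) 0 + 2(0) + 2(0) = 0 ✓
  (2) 0 = 4 × 0, remainder 0 ✓
  (3) y² = (0)² = 0, and 0 < 4 ✓
  (4) x² = (0)² = 0, and 0 < 25 ✓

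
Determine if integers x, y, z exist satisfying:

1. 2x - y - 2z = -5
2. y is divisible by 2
No

The full constraint system is jointly infeasible over the integers. Each constraint and what it forces:

  - 2x - y - 2z = -5: is a linear equation tying the variables together
  - y is divisible by 2: restricts y to multiples of 2

Modular obstruction: writing y = 2y', every remaining term of the linear equation is divisible by 2, so the left side is ≡ 0 (mod 2); but the right side -5 ≡ 1 (mod 2). No integers can satisfy it.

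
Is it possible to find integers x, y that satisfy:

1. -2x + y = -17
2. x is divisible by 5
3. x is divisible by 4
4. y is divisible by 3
Yes

Take x = 40, y = 63. Substituting into each constraint:
  (1) -2(40) + 63 = -17 ✓
  (2) 40 = 5 × 8, remainder 0 ✓
  (3) 40 = 4 × 10, remainder 0 ✓
  (4) 63 = 3 × 21, remainder 0 ✓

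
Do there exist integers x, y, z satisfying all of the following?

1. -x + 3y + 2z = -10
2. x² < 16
Yes

Take x = 1, y = -3, z = 0. Substituting into each constraint:
  (1) (-1) + 3(-3) + 2(0) = -10 ✓
  (2) x² = (1)² = 1, and 1 < 16 ✓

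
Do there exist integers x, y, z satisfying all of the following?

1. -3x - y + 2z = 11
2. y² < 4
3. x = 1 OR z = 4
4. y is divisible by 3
Yes

Take x = -1, y = 0, z = 4. Substituting into each constraint:
  (1) -3(-1) + 0 + 2(4) = 11 ✓
  (2) y² = (0)² = 0, and 0 < 4 ✓
  (3) z = 4, target 4 ✓ (second branch holds)
  (4) 0 = 3 × 0, remainder 0 ✓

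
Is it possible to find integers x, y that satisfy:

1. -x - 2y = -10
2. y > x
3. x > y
No

A contradictory subset is {y > x, x > y}. No integer assignment can satisfy these jointly:

  - y > x: bounds one variable relative to another variable
  - x > y: bounds one variable relative to another variable

Direct contradiction: y > x and x > y cannot both hold.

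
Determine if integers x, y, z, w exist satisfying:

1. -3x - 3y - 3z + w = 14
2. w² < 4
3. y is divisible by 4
Yes

Take x = 0, y = 0, z = -5, w = -1. Substituting into each constraint:
  (1) -3(0) - 3(0) - 3(-5) + (-1) = 14 ✓
  (2) w² = (-1)² = 1, and 1 < 4 ✓
  (3) 0 = 4 × 0, remainder 0 ✓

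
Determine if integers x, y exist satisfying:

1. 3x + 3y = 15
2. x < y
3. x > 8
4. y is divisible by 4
No

A contradictory subset is {3x + 3y = 15, x < y, x > 8}. No integer assignment can satisfy these jointly:

  - 3x + 3y = 15: is a linear equation tying the variables together
  - x < y: bounds one variable relative to another variable
  - x > 8: bounds one variable relative to a constant

Propagating the comparison: y > x and x ≥ 9 give y ≥ 10. Range argument: with x ∈ [9, ∞], y ∈ [10, ∞], the left side of the equation is at least 57, but the right side is 15 < 57. No integer solution exists.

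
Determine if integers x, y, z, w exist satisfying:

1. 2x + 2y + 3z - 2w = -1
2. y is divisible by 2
Yes

Take x = 0, y = 0, z = 1, w = 2. Substituting into each constraint:
  (1) 2(0) + 2(0) + 3(1) - 2(2) = -1 ✓
  (2) 0 = 2 × 0, remainder 0 ✓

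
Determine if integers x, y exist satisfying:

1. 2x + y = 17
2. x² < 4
Yes

Take x = 0, y = 17. Substituting into each constraint:
  (1) 2(0) + 17 = 17 ✓
  (2) x² = (0)² = 0, and 0 < 4 ✓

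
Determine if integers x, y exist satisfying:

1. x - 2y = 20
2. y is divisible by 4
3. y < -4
Yes

Take x = 4, y = -8. Substituting into each constraint:
  (1) 4 - 2(-8) = 20 ✓
  (2) -8 = 4 × -2, remainder 0 ✓
  (3) -8 < -4 ✓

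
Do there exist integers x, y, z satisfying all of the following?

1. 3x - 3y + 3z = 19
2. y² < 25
No

Even the single constraint (3x - 3y + 3z = 19) is infeasible over the integers.

  - 3x - 3y + 3z = 19: every term on the left is divisible by 3, so the LHS ≡ 0 (mod 3), but the RHS 19 is not — no integer solution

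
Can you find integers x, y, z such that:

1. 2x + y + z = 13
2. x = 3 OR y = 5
Yes

Take x = 0, y = 5, z = 8. Substituting into each constraint:
  (1) 2(0) + 5 + 8 = 13 ✓
  (2) y = 5, target 5 ✓ (second branch holds)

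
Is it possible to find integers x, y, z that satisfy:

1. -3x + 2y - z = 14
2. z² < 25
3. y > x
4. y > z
Yes

Take x = -4, y = 1, z = 0. Substituting into each constraint:
  (1) -3(-4) + 2(1) + 0 = 14 ✓
  (2) z² = (0)² = 0, and 0 < 25 ✓
  (3) 1 > -4 ✓
  (4) 1 > 0 ✓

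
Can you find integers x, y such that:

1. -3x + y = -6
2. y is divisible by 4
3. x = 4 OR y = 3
No

The full constraint system is jointly infeasible over the integers. Each constraint and what it forces:

  - -3x + y = -6: is a linear equation tying the variables together
  - y is divisible by 4: restricts y to multiples of 4
  - x = 4 OR y = 3: forces a choice: either x = 4 or y = 3

Split on the disjunction (x = 4 OR y = 3):
  • If x = 4: with x = 4, writing y = 4y', every remaining term of the linear equation is divisible by 4, so the left side is ≡ 0 (mod 4); but the right side 6 ≡ 2 (mod 4). No integers can satisfy it.
  • If y = 3: this contradicts the divisibility constraint — 3 is not a multiple of 4.
Both branches are infeasible, so the system has no integer solution.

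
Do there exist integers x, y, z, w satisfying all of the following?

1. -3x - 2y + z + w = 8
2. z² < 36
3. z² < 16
Yes

Take x = -2, y = 0, z = 0, w = 2. Substituting into each constraint:
  (1) -3(-2) - 2(0) + 0 + 2 = 8 ✓
  (2) z² = (0)² = 0, and 0 < 36 ✓
  (3) z² = (0)² = 0, and 0 < 16 ✓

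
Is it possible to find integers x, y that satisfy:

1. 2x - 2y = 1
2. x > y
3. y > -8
No

Even the single constraint (2x - 2y = 1) is infeasible over the integers.

  - 2x - 2y = 1: every term on the left is divisible by 2, so the LHS ≡ 0 (mod 2), but the RHS 1 is not — no integer solution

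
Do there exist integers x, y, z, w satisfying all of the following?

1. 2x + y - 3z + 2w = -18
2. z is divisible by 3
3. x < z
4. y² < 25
Yes

Take x = -2, y = 2, z = 0, w = -8. Substituting into each constraint:
  (1) 2(-2) + 2 - 3(0) + 2(-8) = -18 ✓
  (2) 0 = 3 × 0, remainder 0 ✓
  (3) -2 < 0 ✓
  (4) y² = (2)² = 4, and 4 < 25 ✓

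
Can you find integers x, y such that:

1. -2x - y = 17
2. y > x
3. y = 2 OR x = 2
No

The full constraint system is jointly infeasible over the integers. Each constraint and what it forces:

  - -2x - y = 17: is a linear equation tying the variables together
  - y > x: bounds one variable relative to another variable
  - y = 2 OR x = 2: forces a choice: either y = 2 or x = 2

Split on the disjunction (y = 2 OR x = 2):
  • If y = 2: with y = 2, every remaining term of the linear equation is divisible by 2, so the left side is ≡ 0 (mod 2); but the right side 19 ≡ 1 (mod 2). No integers can satisfy it.
  • If x = 2: the equation forces y = -21, giving (x, y) = (2, -21), which violates y > x.
Both branches are infeasible, so the system has no integer solution.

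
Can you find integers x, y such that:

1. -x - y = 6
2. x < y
Yes

Take x = -6, y = 0. Substituting into each constraint:
  (1) 6 + 0 = 6 ✓
  (2) -6 < 0 ✓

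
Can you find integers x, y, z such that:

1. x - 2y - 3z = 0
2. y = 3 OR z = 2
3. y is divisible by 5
Yes

Take x = 6, y = 0, z = 2. Substituting into each constraint:
  (1) 6 - 2(0) - 3(2) = 0 ✓
  (2) z = 2, target 2 ✓ (second branch holds)
  (3) 0 = 5 × 0, remainder 0 ✓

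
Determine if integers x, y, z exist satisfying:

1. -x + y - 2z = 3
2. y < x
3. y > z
Yes

Take x = 1, y = 0, z = -2. Substituting into each constraint:
  (1) (-1) + 0 - 2(-2) = 3 ✓
  (2) 0 < 1 ✓
  (3) 0 > -2 ✓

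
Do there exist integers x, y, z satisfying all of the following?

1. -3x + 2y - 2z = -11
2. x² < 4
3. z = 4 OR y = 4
Yes

Take x = 1, y = 0, z = 4. Substituting into each constraint:
  (1) -3(1) + 2(0) - 2(4) = -11 ✓
  (2) x² = (1)² = 1, and 1 < 4 ✓
  (3) z = 4, target 4 ✓ (first branch holds)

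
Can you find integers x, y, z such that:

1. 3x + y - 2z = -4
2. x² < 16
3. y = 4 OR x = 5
Yes

Take x = 0, y = 4, z = 4. Substituting into each constraint:
  (1) 3(0) + 4 - 2(4) = -4 ✓
  (2) x² = (0)² = 0, and 0 < 16 ✓
  (3) y = 4, target 4 ✓ (first branch holds)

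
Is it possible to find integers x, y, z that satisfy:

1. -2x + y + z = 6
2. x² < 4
Yes

Take x = 0, y = 6, z = 0. Substituting into each constraint:
  (1) -2(0) + 6 + 0 = 6 ✓
  (2) x² = (0)² = 0, and 0 < 4 ✓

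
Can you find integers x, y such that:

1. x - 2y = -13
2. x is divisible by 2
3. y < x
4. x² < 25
No

A contradictory subset is {x - 2y = -13, x is divisible by 2}. No integer assignment can satisfy these jointly:

  - x - 2y = -13: is a linear equation tying the variables together
  - x is divisible by 2: restricts x to multiples of 2

Modular obstruction: writing x = 2x', every remaining term of the linear equation is divisible by 2, so the left side is ≡ 0 (mod 2); but the right side -13 ≡ 1 (mod 2). No integers can satisfy it.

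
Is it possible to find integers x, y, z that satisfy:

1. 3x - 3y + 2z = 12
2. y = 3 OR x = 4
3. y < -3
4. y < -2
Yes

Take x = 4, y = -4, z = -6. Substituting into each constraint:
  (1) 3(4) - 3(-4) + 2(-6) = 12 ✓
  (2) x = 4, target 4 ✓ (second branch holds)
  (3) -4 < -3 ✓
  (4) -4 < -2 ✓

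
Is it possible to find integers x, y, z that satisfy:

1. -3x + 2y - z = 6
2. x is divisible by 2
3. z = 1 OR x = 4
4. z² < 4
Yes

Take x = 4, y = 9, z = 0. Substituting into each constraint:
  (1) -3(4) + 2(9) + 0 = 6 ✓
  (2) 4 = 2 × 2, remainder 0 ✓
  (3) x = 4, target 4 ✓ (second branch holds)
  (4) z² = (0)² = 0, and 0 < 4 ✓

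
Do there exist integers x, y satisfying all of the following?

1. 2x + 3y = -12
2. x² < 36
Yes

Take x = 0, y = -4. Substituting into each constraint:
  (1) 2(0) + 3(-4) = -12 ✓
  (2) x² = (0)² = 0, and 0 < 36 ✓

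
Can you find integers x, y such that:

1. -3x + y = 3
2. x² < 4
Yes

Take x = 0, y = 3. Substituting into each constraint:
  (1) -3(0) + 3 = 3 ✓
  (2) x² = (0)² = 0, and 0 < 4 ✓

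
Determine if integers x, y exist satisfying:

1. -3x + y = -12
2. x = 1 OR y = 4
Yes

Take x = 1, y = -9. Substituting into each constraint:
  (1) -3(1) + (-9) = -12 ✓
  (2) x = 1, target 1 ✓ (first branch holds)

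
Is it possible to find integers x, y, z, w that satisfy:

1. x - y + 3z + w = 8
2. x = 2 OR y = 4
Yes

Take x = 2, y = 0, z = 2, w = 0. Substituting into each constraint:
  (1) 2 + 0 + 3(2) + 0 = 8 ✓
  (2) x = 2, target 2 ✓ (first branch holds)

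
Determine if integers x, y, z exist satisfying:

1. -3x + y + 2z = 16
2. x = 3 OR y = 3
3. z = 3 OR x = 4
Yes

Take x = 3, y = 19, z = 3. Substituting into each constraint:
  (1) -3(3) + 19 + 2(3) = 16 ✓
  (2) x = 3, target 3 ✓ (first branch holds)
  (3) z = 3, target 3 ✓ (first branch holds)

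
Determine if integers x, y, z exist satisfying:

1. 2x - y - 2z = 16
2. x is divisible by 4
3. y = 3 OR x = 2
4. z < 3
No

A contradictory subset is {2x - y - 2z = 16, x is divisible by 4, y = 3 OR x = 2}. No integer assignment can satisfy these jointly:

  - 2x - y - 2z = 16: is a linear equation tying the variables together
  - x is divisible by 4: restricts x to multiples of 4
  - y = 3 OR x = 2: forces a choice: either y = 3 or x = 2

Split on the disjunction (y = 3 OR x = 2):
  • If y = 3: with y = 3, writing x = 4x', every remaining term of the linear equation is divisible by 2, so the left side is ≡ 0 (mod 2); but the right side 19 ≡ 1 (mod 2). No integers can satisfy it.
  • If x = 2: this contradicts the divisibility constraint — 2 is not a multiple of 4.
Both branches are infeasible, so the system has no integer solution.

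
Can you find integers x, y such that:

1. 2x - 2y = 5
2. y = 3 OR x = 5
No

Even the single constraint (2x - 2y = 5) is infeasible over the integers.

  - 2x - 2y = 5: every term on the left is divisible by 2, so the LHS ≡ 0 (mod 2), but the RHS 5 is not — no integer solution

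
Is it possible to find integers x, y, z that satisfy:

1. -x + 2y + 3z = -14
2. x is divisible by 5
Yes

Take x = 0, y = 2, z = -6. Substituting into each constraint:
  (1) 0 + 2(2) + 3(-6) = -14 ✓
  (2) 0 = 5 × 0, remainder 0 ✓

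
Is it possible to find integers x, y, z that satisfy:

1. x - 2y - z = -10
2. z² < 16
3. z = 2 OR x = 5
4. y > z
Yes

Take x = 5, y = 7, z = 1. Substituting into each constraint:
  (1) 5 - 2(7) + (-1) = -10 ✓
  (2) z² = (1)² = 1, and 1 < 16 ✓
  (3) x = 5, target 5 ✓ (second branch holds)
  (4) 7 > 1 ✓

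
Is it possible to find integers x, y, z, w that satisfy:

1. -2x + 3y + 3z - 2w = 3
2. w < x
Yes

Take x = 2, y = 3, z = 0, w = 1. Substituting into each constraint:
  (1) -2(2) + 3(3) + 3(0) - 2(1) = 3 ✓
  (2) 1 < 2 ✓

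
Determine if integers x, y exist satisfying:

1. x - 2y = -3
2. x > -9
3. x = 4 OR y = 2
Yes

Take x = 1, y = 2. Substituting into each constraint:
  (1) 1 - 2(2) = -3 ✓
  (2) 1 > -9 ✓
  (3) y = 2, target 2 ✓ (second branch holds)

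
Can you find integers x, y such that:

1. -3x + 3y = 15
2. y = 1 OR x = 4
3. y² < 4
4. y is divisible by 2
No

A contradictory subset is {-3x + 3y = 15, y = 1 OR x = 4, y is divisible by 2}. No integer assignment can satisfy these jointly:

  - -3x + 3y = 15: is a linear equation tying the variables together
  - y = 1 OR x = 4: forces a choice: either y = 1 or x = 4
  - y is divisible by 2: restricts y to multiples of 2

Split on the disjunction (y = 1 OR x = 4):
  • If y = 1: this contradicts the divisibility constraint — 1 is not a multiple of 2.
  • If x = 4: with x = 4, writing y = 2y', every remaining term of the linear equation is divisible by 6, so the left side is ≡ 0 (mod 6); but the right side 27 ≡ 3 (mod 6). No integers can satisfy it.
Both branches are infeasible, so the system has no integer solution.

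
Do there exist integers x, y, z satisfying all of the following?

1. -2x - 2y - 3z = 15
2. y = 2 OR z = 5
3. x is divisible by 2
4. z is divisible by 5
Yes

Take x = 0, y = -15, z = 5. Substituting into each constraint:
  (1) -2(0) - 2(-15) - 3(5) = 15 ✓
  (2) z = 5, target 5 ✓ (second branch holds)
  (3) 0 = 2 × 0, remainder 0 ✓
  (4) 5 = 5 × 1, remainder 0 ✓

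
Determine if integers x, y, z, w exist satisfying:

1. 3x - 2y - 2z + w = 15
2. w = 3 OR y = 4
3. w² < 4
Yes

Take x = -1, y = 4, z = -13, w = 0. Substituting into each constraint:
  (1) 3(-1) - 2(4) - 2(-13) + 0 = 15 ✓
  (2) y = 4, target 4 ✓ (second branch holds)
  (3) w² = (0)² = 0, and 0 < 4 ✓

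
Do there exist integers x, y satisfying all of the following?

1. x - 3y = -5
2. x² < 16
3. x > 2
No

The full constraint system is jointly infeasible over the integers. Each constraint and what it forces:

  - x - 3y = -5: is a linear equation tying the variables together
  - x² < 16: restricts x to |x| ≤ 3
  - x > 2: bounds one variable relative to a constant

The bounds confine x to {3}. For each value, substitute into the equation:
  • x = 3: the equation gives -3y = -8, so y would not be an integer.
Every case fails, so no integer solution exists.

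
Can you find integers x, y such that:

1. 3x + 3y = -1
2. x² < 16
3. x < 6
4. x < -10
No

Even the single constraint (3x + 3y = -1) is infeasible over the integers.

  - 3x + 3y = -1: every term on the left is divisible by 3, so the LHS ≡ 0 (mod 3), but the RHS -1 is not — no integer solution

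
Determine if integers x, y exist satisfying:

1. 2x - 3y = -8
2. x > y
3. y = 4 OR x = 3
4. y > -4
No

A contradictory subset is {2x - 3y = -8, x > y, y = 4 OR x = 3}. No integer assignment can satisfy these jointly:

  - 2x - 3y = -8: is a linear equation tying the variables together
  - x > y: bounds one variable relative to another variable
  - y = 4 OR x = 3: forces a choice: either y = 4 or x = 3

Split on the disjunction (y = 4 OR x = 3):
  • If y = 4: the equation forces x = 2, giving (y, x) = (4, 2), which violates x > y.
  • If x = 3: with x = 3, every remaining term of the linear equation is divisible by 3, so the left side is ≡ 0 (mod 3); but the right side -14 ≡ 1 (mod 3). No integers can satisfy it.
Both branches are infeasible, so the system has no integer solution.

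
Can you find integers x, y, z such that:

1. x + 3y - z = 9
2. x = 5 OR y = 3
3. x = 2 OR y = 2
Yes

Take x = 2, y = 3, z = 2. Substituting into each constraint:
  (1) 2 + 3(3) + (-2) = 9 ✓
  (2) y = 3, target 3 ✓ (second branch holds)
  (3) x = 2, target 2 ✓ (first branch holds)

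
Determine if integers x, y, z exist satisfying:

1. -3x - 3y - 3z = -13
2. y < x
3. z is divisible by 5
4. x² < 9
No

Even the single constraint (-3x - 3y - 3z = -13) is infeasible over the integers.

  - -3x - 3y - 3z = -13: every term on the left is divisible by 3, so the LHS ≡ 0 (mod 3), but the RHS -13 is not — no integer solution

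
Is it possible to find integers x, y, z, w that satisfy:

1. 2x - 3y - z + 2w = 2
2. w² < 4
Yes

Take x = 0, y = -1, z = 1, w = 0. Substituting into each constraint:
  (1) 2(0) - 3(-1) + (-1) + 2(0) = 2 ✓
  (2) w² = (0)² = 0, and 0 < 4 ✓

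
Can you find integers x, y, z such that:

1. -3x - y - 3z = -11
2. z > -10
Yes

Take x = 3, y = 2, z = 0. Substituting into each constraint:
  (1) -3(3) + (-2) - 3(0) = -11 ✓
  (2) 0 > -10 ✓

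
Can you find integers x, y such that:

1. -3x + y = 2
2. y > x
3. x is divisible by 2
Yes

Take x = 0, y = 2. Substituting into each constraint:
  (1) -3(0) + 2 = 2 ✓
  (2) 2 > 0 ✓
  (3) 0 = 2 × 0, remainder 0 ✓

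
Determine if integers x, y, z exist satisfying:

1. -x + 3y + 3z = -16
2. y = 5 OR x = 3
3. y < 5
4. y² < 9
No

A contradictory subset is {-x + 3y + 3z = -16, y = 5 OR x = 3, y < 5}. No integer assignment can satisfy these jointly:

  - -x + 3y + 3z = -16: is a linear equation tying the variables together
  - y = 5 OR x = 3: forces a choice: either y = 5 or x = 3
  - y < 5: bounds one variable relative to a constant

Split on the disjunction (y = 5 OR x = 3):
  • If y = 5: this contradicts the bound y ≤ 4.
  • If x = 3: with x = 3, every remaining term of the linear equation is divisible by 3, so the left side is ≡ 0 (mod 3); but the right side -13 ≡ 2 (mod 3). No integers can satisfy it.
Both branches are infeasible, so the system has no integer solution.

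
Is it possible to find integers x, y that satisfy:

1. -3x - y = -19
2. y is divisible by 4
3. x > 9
Yes

Take x = 13, y = -20. Substituting into each constraint:
  (1) -3(13) + 20 = -19 ✓
  (2) -20 = 4 × -5, remainder 0 ✓
  (3) 13 > 9 ✓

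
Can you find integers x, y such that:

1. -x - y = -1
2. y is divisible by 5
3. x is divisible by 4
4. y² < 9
No

The full constraint system is jointly infeasible over the integers. Each constraint and what it forces:

  - -x - y = -1: is a linear equation tying the variables together
  - y is divisible by 5: restricts y to multiples of 5
  - x is divisible by 4: restricts x to multiples of 4
  - y² < 9: restricts y to |y| ≤ 2

The bounds confine y to {0} with 5 | y. For each value, substitute into the equation:
  • y = 0: the equation forces x = 1, but 4 does not divide 1.
Every case fails, so no integer solution exists.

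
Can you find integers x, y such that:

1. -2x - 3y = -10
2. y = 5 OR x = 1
No

The full constraint system is jointly infeasible over the integers. Each constraint and what it forces:

  - -2x - 3y = -10: is a linear equation tying the variables together
  - y = 5 OR x = 1: forces a choice: either y = 5 or x = 1

Split on the disjunction (y = 5 OR x = 1):
  • If y = 5: with y = 5, every remaining term of the linear equation is divisible by 2, so the left side is ≡ 0 (mod 2); but the right side 5 ≡ 1 (mod 2). No integers can satisfy it.
  • If x = 1: with x = 1, every remaining term of the linear equation is divisible by 3, so the left side is ≡ 0 (mod 3); but the right side -8 ≡ 1 (mod 3). No integers can satisfy it.
Both branches are infeasible, so the system has no integer solution.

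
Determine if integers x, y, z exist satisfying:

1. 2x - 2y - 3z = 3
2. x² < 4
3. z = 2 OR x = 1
Yes

Take x = 1, y = -5, z = 3. Substituting into each constraint:
  (1) 2(1) - 2(-5) - 3(3) = 3 ✓
  (2) x² = (1)² = 1, and 1 < 4 ✓
  (3) x = 1, target 1 ✓ (second branch holds)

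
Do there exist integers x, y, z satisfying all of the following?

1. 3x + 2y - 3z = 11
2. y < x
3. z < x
Yes

Take x = 0, y = -2, z = -5. Substituting into each constraint:
  (1) 3(0) + 2(-2) - 3(-5) = 11 ✓
  (2) -2 < 0 ✓
  (3) -5 < 0 ✓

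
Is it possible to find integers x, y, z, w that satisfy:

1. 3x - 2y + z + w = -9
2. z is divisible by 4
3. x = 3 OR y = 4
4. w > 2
Yes

Take x = 3, y = 3, z = -16, w = 4. Substituting into each constraint:
  (1) 3(3) - 2(3) + (-16) + 4 = -9 ✓
  (2) -16 = 4 × -4, remainder 0 ✓
  (3) x = 3, target 3 ✓ (first branch holds)
  (4) 4 > 2 ✓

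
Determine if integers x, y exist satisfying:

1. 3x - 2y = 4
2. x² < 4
Yes

Take x = 0, y = -2. Substituting into each constraint:
  (1) 3(0) - 2(-2) = 4 ✓
  (2) x² = (0)² = 0, and 0 < 4 ✓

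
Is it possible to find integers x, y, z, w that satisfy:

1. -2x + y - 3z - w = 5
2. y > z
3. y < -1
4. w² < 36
Yes

Take x = 1, y = -2, z = -3, w = 0. Substituting into each constraint:
  (1) -2(1) + (-2) - 3(-3) + 0 = 5 ✓
  (2) -2 > -3 ✓
  (3) -2 < -1 ✓
  (4) w² = (0)² = 0, and 0 < 36 ✓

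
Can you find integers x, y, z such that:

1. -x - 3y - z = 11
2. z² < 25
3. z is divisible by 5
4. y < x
Yes

Take x = -2, y = -3, z = 0. Substituting into each constraint:
  (1) 2 - 3(-3) + 0 = 11 ✓
  (2) z² = (0)² = 0, and 0 < 25 ✓
  (3) 0 = 5 × 0, remainder 0 ✓
  (4) -3 < -2 ✓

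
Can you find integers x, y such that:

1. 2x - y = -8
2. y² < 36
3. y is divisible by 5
Yes

Take x = -4, y = 0. Substituting into each constraint:
  (1) 2(-4) + 0 = -8 ✓
  (2) y² = (0)² = 0, and 0 < 36 ✓
  (3) 0 = 5 × 0, remainder 0 ✓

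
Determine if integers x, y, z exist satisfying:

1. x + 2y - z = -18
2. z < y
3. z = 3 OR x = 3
Yes

Take x = -23, y = 4, z = 3. Substituting into each constraint:
  (1) (-23) + 2(4) + (-3) = -18 ✓
  (2) 3 < 4 ✓
  (3) z = 3, target 3 ✓ (first branch holds)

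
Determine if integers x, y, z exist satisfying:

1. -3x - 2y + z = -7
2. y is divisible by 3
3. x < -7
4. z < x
Yes

Take x = -9, y = 12, z = -10. Substituting into each constraint:
  (1) -3(-9) - 2(12) + (-10) = -7 ✓
  (2) 12 = 3 × 4, remainder 0 ✓
  (3) -9 < -7 ✓
  (4) -10 < -9 ✓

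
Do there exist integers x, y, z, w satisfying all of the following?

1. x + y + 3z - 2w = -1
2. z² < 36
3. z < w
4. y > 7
Yes

Take x = -6, y = 8, z = -1, w = 0. Substituting into each constraint:
  (1) (-6) + 8 + 3(-1) - 2(0) = -1 ✓
  (2) z² = (-1)² = 1, and 1 < 36 ✓
  (3) -1 < 0 ✓
  (4) 8 > 7 ✓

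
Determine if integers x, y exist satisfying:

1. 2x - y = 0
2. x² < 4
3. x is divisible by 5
Yes

Take x = 0, y = 0. Substituting into each constraint:
  (1) 2(0) + 0 = 0 ✓
  (2) x² = (0)² = 0, and 0 < 4 ✓
  (3) 0 = 5 × 0, remainder 0 ✓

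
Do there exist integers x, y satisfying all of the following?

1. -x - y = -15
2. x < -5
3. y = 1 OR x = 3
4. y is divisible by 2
No

A contradictory subset is {-x - y = -15, x < -5, y = 1 OR x = 3}. No integer assignment can satisfy these jointly:

  - -x - y = -15: is a linear equation tying the variables together
  - x < -5: bounds one variable relative to a constant
  - y = 1 OR x = 3: forces a choice: either y = 1 or x = 3

Split on the disjunction (y = 1 OR x = 3):
  • If y = 1: the equation forces x = 14, which contradicts the bound x ≤ -6.
  • If x = 3: this contradicts the bound x ≤ -6.
Both branches are infeasible, so the system has no integer solution.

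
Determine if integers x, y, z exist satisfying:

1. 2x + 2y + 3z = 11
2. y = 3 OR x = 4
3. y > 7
Yes

Take x = 4, y = 9, z = -5. Substituting into each constraint:
  (1) 2(4) + 2(9) + 3(-5) = 11 ✓
  (2) x = 4, target 4 ✓ (second branch holds)
  (3) 9 > 7 ✓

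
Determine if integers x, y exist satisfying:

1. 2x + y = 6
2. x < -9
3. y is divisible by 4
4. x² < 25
No

A contradictory subset is {x < -9, x² < 25}. No integer assignment can satisfy these jointly:

  - x < -9: bounds one variable relative to a constant
  - x² < 25: restricts x to |x| ≤ 4

Direct contradiction: the bounds on x require x ≥ -4 and x ≤ -10 simultaneously, which is empty.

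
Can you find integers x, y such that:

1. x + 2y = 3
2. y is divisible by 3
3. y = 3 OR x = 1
Yes

Take x = -3, y = 3. Substituting into each constraint:
  (1) (-3) + 2(3) = 3 ✓
  (2) 3 = 3 × 1, remainder 0 ✓
  (3) y = 3, target 3 ✓ (first branch holds)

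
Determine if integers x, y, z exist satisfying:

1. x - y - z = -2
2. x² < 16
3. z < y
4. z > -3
Yes

Take x = -3, y = 0, z = -1. Substituting into each constraint:
  (1) (-3) + 0 + 1 = -2 ✓
  (2) x² = (-3)² = 9, and 9 < 16 ✓
  (3) -1 < 0 ✓
  (4) -1 > -3 ✓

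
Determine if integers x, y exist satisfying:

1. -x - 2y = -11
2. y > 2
Yes

Take x = 1, y = 5. Substituting into each constraint:
  (1) (-1) - 2(5) = -11 ✓
  (2) 5 > 2 ✓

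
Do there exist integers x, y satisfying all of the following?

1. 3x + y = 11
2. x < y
Yes

Take x = 2, y = 5. Substituting into each constraint:
  (1) 3(2) + 5 = 11 ✓
  (2) 2 < 5 ✓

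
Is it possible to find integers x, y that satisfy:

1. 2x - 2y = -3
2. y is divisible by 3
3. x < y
No

Even the single constraint (2x - 2y = -3) is infeasible over the integers.

  - 2x - 2y = -3: every term on the left is divisible by 2, so the LHS ≡ 0 (mod 2), but the RHS -3 is not — no integer solution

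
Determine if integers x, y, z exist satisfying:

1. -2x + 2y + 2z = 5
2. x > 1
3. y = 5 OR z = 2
No

Even the single constraint (-2x + 2y + 2z = 5) is infeasible over the integers.

  - -2x + 2y + 2z = 5: every term on the left is divisible by 2, so the LHS ≡ 0 (mod 2), but the RHS 5 is not — no integer solution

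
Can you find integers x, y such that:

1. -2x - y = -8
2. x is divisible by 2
Yes

Take x = 0, y = 8. Substituting into each constraint:
  (1) -2(0) + (-8) = -8 ✓
  (2) 0 = 2 × 0, remainder 0 ✓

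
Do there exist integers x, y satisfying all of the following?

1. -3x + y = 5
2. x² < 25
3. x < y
Yes

Take x = -2, y = -1. Substituting into each constraint:
  (1) -3(-2) + (-1) = 5 ✓
  (2) x² = (-2)² = 4, and 4 < 25 ✓
  (3) -2 < -1 ✓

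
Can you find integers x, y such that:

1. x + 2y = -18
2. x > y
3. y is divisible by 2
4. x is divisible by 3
Yes

Take x = 6, y = -12. Substituting into each constraint:
  (1) 6 + 2(-12) = -18 ✓
  (2) 6 > -12 ✓
  (3) -12 = 2 × -6, remainder 0 ✓
  (4) 6 = 3 × 2, remainder 0 ✓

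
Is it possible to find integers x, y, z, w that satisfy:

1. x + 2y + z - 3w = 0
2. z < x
Yes

Take x = 1, y = 1, z = 0, w = 1. Substituting into each constraint:
  (1) 1 + 2(1) + 0 - 3(1) = 0 ✓
  (2) 0 < 1 ✓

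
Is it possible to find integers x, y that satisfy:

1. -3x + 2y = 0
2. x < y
Yes

Take x = 2, y = 3. Substituting into each constraint:
  (1) -3(2) + 2(3) = 0 ✓
  (2) 2 < 3 ✓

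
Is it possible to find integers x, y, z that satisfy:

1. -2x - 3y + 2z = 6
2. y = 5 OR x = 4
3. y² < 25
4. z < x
Yes

Take x = 4, y = -4, z = 1. Substituting into each constraint:
  (1) -2(4) - 3(-4) + 2(1) = 6 ✓
  (2) x = 4, target 4 ✓ (second branch holds)
  (3) y² = (-4)² = 16, and 16 < 25 ✓
  (4) 1 < 4 ✓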